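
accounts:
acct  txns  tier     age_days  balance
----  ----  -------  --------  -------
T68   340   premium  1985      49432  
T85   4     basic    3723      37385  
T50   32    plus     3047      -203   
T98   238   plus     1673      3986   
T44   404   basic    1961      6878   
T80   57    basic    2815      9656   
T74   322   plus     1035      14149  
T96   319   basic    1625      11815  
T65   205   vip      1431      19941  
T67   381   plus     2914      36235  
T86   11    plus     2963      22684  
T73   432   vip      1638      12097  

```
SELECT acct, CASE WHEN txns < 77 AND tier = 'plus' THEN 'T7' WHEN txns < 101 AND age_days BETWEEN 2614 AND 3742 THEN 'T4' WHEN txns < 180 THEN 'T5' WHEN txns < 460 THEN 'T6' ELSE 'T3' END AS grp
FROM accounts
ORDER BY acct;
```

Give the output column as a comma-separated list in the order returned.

T6, T7, T6, T6, T6, T6, T6, T4, T4, T7, T6, T6

acct=T44: txns < 460 → T6
acct=T50: txns < 77 AND tier = 'plus' → T7
acct=T65: txns < 460 → T6
acct=T67: txns < 460 → T6
acct=T68: txns < 460 → T6
acct=T73: txns < 460 → T6
acct=T74: txns < 460 → T6
acct=T80: txns < 101 AND age_days BETWEEN 2614 AND 3742 → T4
acct=T85: txns < 101 AND age_days BETWEEN 2614 AND 3742 → T4
acct=T86: txns < 77 AND tier = 'plus' → T7
acct=T96: txns < 460 → T6
acct=T98: txns < 460 → T6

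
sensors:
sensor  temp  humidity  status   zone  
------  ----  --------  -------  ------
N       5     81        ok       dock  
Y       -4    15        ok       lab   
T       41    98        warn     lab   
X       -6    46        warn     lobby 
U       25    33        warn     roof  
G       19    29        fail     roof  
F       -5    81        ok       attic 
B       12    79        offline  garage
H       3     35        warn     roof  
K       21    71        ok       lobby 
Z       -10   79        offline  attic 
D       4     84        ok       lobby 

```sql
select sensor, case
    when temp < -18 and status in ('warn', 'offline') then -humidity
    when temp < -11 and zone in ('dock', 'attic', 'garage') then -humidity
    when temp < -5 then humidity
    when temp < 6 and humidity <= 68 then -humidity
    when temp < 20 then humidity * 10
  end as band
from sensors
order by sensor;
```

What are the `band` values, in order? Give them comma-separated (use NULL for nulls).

790, 840, 810, 290, -35, NULL, 810, NULL, NULL, 46, -15, 79

sensor=B: temp < 20 → 790
sensor=D: temp < 20 → 840
sensor=F: temp < 20 → 810
sensor=G: temp < 20 → 290
sensor=H: temp < 6 and humidity <= 68 → -35
sensor=K: (no match → NULL) → NULL
sensor=N: temp < 20 → 810
sensor=T: (no match → NULL) → NULL
sensor=U: (no match → NULL) → NULL
sensor=X: temp < -5 → 46
sensor=Y: temp < 6 and humidity <= 68 → -15
sensor=Z: temp < -5 → 79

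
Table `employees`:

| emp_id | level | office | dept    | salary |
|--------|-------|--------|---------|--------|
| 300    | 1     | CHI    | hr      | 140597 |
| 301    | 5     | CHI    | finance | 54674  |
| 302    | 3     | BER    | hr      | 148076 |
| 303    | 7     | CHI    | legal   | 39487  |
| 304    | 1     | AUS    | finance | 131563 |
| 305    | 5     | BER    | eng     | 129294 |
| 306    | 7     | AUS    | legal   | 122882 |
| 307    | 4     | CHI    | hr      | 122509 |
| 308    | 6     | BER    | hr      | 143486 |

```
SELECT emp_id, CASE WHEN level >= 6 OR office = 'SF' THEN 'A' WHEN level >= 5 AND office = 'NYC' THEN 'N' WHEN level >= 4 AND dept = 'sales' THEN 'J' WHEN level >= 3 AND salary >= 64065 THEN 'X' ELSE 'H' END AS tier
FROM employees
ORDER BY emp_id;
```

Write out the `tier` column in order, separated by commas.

H, H, X, A, H, X, A, X, A

emp_id=300: ELSE → H
emp_id=301: ELSE → H
emp_id=302: level >= 3 AND salary >= 64065 → X
emp_id=303: level >= 6 OR office = 'SF' → A
emp_id=304: ELSE → H
emp_id=305: level >= 3 AND salary >= 64065 → X
emp_id=306: level >= 6 OR office = 'SF' → A
emp_id=307: level >= 3 AND salary >= 64065 → X
emp_id=308: level >= 6 OR office = 'SF' → A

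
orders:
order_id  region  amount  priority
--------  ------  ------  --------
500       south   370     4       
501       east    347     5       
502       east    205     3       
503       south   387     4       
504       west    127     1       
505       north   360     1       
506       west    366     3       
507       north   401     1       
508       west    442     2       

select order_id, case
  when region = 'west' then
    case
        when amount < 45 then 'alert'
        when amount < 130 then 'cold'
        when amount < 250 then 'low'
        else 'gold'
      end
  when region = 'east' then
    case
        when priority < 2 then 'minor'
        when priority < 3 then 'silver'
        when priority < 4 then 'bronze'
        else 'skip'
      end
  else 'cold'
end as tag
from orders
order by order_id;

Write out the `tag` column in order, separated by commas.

cold, skip, bronze, cold, cold, cold, gold, cold, gold

order_id=500: region='south' → outer ELSE → cold
order_id=501: region='east' → inner[ELSE] → skip
order_id=502: region='east' → inner[priority < 4] → bronze
order_id=503: region='south' → outer ELSE → cold
order_id=504: region='west' → inner[amount < 130] → cold
order_id=505: region='north' → outer ELSE → cold
order_id=506: region='west' → inner[ELSE] → gold
order_id=507: region='north' → outer ELSE → cold
order_id=508: region='west' → inner[ELSE] → gold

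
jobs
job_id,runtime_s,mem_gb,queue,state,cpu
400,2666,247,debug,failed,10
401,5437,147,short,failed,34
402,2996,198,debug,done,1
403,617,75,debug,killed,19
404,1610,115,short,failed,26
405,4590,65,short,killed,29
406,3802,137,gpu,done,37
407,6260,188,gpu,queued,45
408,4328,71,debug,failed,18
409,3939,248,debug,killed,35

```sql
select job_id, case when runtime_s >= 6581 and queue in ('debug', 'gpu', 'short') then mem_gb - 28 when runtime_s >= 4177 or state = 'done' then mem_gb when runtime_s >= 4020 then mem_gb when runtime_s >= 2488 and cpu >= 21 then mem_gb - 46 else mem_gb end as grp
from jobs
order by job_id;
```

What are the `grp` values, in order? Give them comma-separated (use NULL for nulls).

247, 147, 198, 75, 115, 65, 137, 188, 71, 202

job_id=400: ELSE → 247
job_id=401: runtime_s >= 4177 or state = 'done' → 147
job_id=402: runtime_s >= 4177 or state = 'done' → 198
job_id=403: ELSE → 75
job_id=404: ELSE → 115
job_id=405: runtime_s >= 4177 or state = 'done' → 65
job_id=406: runtime_s >= 4177 or state = 'done' → 137
job_id=407: runtime_s >= 4177 or state = 'done' → 188
job_id=408: runtime_s >= 4177 or state = 'done' → 71
job_id=409: runtime_s >= 2488 and cpu >= 21 → 202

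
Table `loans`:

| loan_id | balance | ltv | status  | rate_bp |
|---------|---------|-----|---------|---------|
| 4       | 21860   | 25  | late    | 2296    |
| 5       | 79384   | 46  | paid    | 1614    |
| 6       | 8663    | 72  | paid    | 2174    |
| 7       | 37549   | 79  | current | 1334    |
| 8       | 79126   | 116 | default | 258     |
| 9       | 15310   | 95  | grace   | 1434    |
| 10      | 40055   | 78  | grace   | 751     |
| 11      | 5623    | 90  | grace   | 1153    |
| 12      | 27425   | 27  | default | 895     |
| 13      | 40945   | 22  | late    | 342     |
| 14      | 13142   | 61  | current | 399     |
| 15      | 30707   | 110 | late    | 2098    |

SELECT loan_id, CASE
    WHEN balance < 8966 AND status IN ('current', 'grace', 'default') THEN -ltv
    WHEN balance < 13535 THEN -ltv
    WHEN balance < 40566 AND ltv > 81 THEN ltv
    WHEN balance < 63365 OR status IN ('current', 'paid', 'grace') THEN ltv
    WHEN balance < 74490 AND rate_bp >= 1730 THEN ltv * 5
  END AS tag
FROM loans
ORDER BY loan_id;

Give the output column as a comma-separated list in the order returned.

loan_id=4: balance < 63365 OR status IN ('current', 'paid', 'grace') → 25
loan_id=5: balance < 63365 OR status IN ('current', 'paid', 'grace') → 46
loan_id=6: balance < 13535 → -72
loan_id=7: balance < 63365 OR status IN ('current', 'paid', 'grace') → 79
loan_id=8: (no match → NULL) → NULL
loan_id=9: balance < 40566 AND ltv > 81 → 95
loan_id=10: balance < 63365 OR status IN ('current', 'paid', 'grace') → 78
loan_id=11: balance < 8966 AND status IN ('current', 'grace', 'default') → -90
loan_id=12: balance < 63365 OR status IN ('current', 'paid', 'grace') → 27
loan_id=13: balance < 63365 OR status IN ('current', 'paid', 'grace') → 22
loan_id=14: balance < 13535 → -61
loan_id=15: balance < 40566 AND ltv > 81 → 110

25, 46, -72, 79, NULL, 95, 78, -90, 27, 22, -61, 110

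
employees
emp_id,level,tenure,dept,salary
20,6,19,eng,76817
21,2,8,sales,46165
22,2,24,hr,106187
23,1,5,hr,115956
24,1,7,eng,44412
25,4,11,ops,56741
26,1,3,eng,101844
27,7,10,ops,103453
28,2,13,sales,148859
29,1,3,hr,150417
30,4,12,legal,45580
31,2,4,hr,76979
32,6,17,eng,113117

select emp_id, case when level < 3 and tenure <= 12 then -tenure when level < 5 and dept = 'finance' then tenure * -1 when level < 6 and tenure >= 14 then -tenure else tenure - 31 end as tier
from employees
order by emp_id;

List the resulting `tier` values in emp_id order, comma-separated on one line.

-12, -8, -24, -5, -7, -20, -3, -21, -18, -3, -19, -4, -14

emp_id=20: ELSE → -12
emp_id=21: level < 3 and tenure <= 12 → -8
emp_id=22: level < 6 and tenure >= 14 → -24
emp_id=23: level < 3 and tenure <= 12 → -5
emp_id=24: level < 3 and tenure <= 12 → -7
emp_id=25: ELSE → -20
emp_id=26: level < 3 and tenure <= 12 → -3
emp_id=27: ELSE → -21
emp_id=28: ELSE → -18
emp_id=29: level < 3 and tenure <= 12 → -3
emp_id=30: ELSE → -19
emp_id=31: level < 3 and tenure <= 12 → -4
emp_id=32: ELSE → -14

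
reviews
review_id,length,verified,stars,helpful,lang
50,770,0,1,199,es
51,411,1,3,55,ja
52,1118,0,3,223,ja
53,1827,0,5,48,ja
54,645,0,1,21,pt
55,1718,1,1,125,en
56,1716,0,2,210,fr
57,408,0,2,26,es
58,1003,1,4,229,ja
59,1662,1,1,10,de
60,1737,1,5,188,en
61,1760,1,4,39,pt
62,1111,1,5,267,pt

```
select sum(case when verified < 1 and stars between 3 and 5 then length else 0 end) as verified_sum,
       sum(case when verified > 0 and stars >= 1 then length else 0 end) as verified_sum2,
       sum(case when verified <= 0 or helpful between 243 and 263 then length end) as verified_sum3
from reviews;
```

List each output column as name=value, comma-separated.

[verified_sum: verified < 1 and stars between 3 and 5]
review_id=50: ✗
review_id=51: ✗
review_id=52: ✓ → 1118
review_id=53: ✓ → 1827
review_id=54: ✗
review_id=55: ✗
review_id=56: ✗
review_id=57: ✗
review_id=58: ✗
review_id=59: ✗
review_id=60: ✗
review_id=61: ✗
review_id=62: ✗
verified_sum = 1118 + 1827 = 2945
—
[verified_sum2: verified > 0 and stars >= 1]
review_id=50: ✗
review_id=51: ✓ → 411
review_id=52: ✗
review_id=53: ✗
review_id=54: ✗
review_id=55: ✓ → 1718
review_id=56: ✗
review_id=57: ✗
review_id=58: ✓ → 1003
review_id=59: ✓ → 1662
review_id=60: ✓ → 1737
review_id=61: ✓ → 1760
review_id=62: ✓ → 1111
verified_sum2 = 411 + 1718 + 1003 + 1662 + 1737 + 1760 + 1111 = 9402
—
[verified_sum3: verified <= 0 or helpful between 243 and 263]
review_id=50: ✓ → 770
review_id=51: ✗
review_id=52: ✓ → 1118
review_id=53: ✓ → 1827
review_id=54: ✓ → 645
review_id=55: ✗
review_id=56: ✓ → 1716
review_id=57: ✓ → 408
review_id=58: ✗
review_id=59: ✗
review_id=60: ✗
review_id=61: ✗
review_id=62: ✗
verified_sum3 = 770 + 1118 + 1827 + 645 + 1716 + 408 = 6484

verified_sum=2945, verified_sum2=9402, verified_sum3=6484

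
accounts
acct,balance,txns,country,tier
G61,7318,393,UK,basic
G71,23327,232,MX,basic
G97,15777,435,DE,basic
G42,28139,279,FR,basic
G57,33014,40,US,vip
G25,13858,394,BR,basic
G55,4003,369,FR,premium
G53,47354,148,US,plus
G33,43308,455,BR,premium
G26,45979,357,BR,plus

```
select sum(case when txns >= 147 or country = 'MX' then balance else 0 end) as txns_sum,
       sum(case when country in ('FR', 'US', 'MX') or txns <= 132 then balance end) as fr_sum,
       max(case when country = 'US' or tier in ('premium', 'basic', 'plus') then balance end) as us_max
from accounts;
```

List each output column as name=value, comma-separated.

txns_sum=229063, fr_sum=135837, us_max=47354

[txns_sum: txns >= 147 or country = 'MX']
acct=G61: ✓ → 7318
acct=G71: ✓ → 23327
acct=G97: ✓ → 15777
acct=G42: ✓ → 28139
acct=G57: ✗
acct=G25: ✓ → 13858
acct=G55: ✓ → 4003
acct=G53: ✓ → 47354
acct=G33: ✓ → 43308
acct=G26: ✓ → 45979
txns_sum = 7318 + 23327 + 15777 + 28139 + 13858 + 4003 + 47354 + 43308 + 45979 = 229063
—
[fr_sum: country in ('FR', 'US', 'MX') or txns <= 132]
acct=G61: ✗
acct=G71: ✓ → 23327
acct=G97: ✗
acct=G42: ✓ → 28139
acct=G57: ✓ → 33014
acct=G25: ✗
acct=G55: ✓ → 4003
acct=G53: ✓ → 47354
acct=G33: ✗
acct=G26: ✗
fr_sum = 23327 + 28139 + 33014 + 4003 + 47354 = 135837
—
[us_max: country = 'US' or tier in ('premium', 'basic', 'plus')]
acct=G61: ✓ → 7318
acct=G71: ✓ → 23327
acct=G97: ✓ → 15777
acct=G42: ✓ → 28139
acct=G57: ✓ → 33014
acct=G25: ✓ → 13858
acct=G55: ✓ → 4003
acct=G53: ✓ → 47354
acct=G33: ✓ → 43308
acct=G26: ✓ → 45979
us_max = MAX(7318, 23327, 15777, 28139, 33014, 13858, 4003, 47354, 43308, 45979) = 47354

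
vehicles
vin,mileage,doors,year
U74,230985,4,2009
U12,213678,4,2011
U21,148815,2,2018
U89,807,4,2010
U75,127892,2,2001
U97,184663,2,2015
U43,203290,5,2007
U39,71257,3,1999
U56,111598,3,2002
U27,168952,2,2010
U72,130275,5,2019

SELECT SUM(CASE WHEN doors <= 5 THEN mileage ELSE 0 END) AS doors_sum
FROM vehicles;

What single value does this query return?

vin=U74: ✓ → 230985
vin=U12: ✓ → 213678
vin=U21: ✓ → 148815
vin=U89: ✓ → 807
vin=U75: ✓ → 127892
vin=U97: ✓ → 184663
vin=U43: ✓ → 203290
vin=U39: ✓ → 71257
vin=U56: ✓ → 111598
vin=U27: ✓ → 168952
vin=U72: ✓ → 130275
doors_sum = 230985 + 213678 + 148815 + 807 + 127892 + 184663 + 203290 + 71257 + 111598 + 168952 + 130275 = 1592212

1592212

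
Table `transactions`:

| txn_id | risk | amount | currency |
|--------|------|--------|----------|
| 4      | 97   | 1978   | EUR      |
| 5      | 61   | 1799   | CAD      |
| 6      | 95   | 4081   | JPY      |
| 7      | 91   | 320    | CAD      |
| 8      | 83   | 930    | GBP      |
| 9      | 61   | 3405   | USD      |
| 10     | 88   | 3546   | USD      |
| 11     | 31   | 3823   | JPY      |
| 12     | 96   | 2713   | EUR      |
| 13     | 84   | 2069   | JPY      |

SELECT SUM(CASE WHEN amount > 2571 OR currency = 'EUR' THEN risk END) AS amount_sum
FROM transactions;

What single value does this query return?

468

txn_id=4: ✓ → 97
txn_id=5: ✗
txn_id=6: ✓ → 95
txn_id=7: ✗
txn_id=8: ✗
txn_id=9: ✓ → 61
txn_id=10: ✓ → 88
txn_id=11: ✓ → 31
txn_id=12: ✓ → 96
txn_id=13: ✗
amount_sum = 97 + 95 + 61 + 88 + 31 + 96 = 468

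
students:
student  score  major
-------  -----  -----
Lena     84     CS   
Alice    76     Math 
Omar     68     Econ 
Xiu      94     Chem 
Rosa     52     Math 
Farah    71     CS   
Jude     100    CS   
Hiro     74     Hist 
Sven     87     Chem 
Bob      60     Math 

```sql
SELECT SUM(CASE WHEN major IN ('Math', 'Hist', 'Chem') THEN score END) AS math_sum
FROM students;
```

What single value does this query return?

student=Lena: ✗
student=Alice: ✓ → 76
student=Omar: ✗
student=Xiu: ✓ → 94
student=Rosa: ✓ → 52
student=Farah: ✗
student=Jude: ✗
student=Hiro: ✓ → 74
student=Sven: ✓ → 87
student=Bob: ✓ → 60
math_sum = 76 + 94 + 52 + 74 + 87 + 60 = 443

443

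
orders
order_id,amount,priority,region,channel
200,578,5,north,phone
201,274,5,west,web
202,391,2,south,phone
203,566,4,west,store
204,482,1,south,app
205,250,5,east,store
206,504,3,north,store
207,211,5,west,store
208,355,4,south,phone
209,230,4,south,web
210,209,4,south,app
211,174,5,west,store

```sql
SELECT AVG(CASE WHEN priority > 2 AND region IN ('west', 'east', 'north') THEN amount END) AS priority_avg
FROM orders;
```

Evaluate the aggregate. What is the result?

order_id=200: ✓ → 578
order_id=201: ✓ → 274
order_id=202: ✗
order_id=203: ✓ → 566
order_id=204: ✗
order_id=205: ✓ → 250
order_id=206: ✓ → 504
order_id=207: ✓ → 211
order_id=208: ✗
order_id=209: ✗
order_id=210: ✗
order_id=211: ✓ → 174
priority_avg = (578 + 274 + 566 + 250 + 504 + 211 + 174) / 7 = 365.2857142857

365.2857142857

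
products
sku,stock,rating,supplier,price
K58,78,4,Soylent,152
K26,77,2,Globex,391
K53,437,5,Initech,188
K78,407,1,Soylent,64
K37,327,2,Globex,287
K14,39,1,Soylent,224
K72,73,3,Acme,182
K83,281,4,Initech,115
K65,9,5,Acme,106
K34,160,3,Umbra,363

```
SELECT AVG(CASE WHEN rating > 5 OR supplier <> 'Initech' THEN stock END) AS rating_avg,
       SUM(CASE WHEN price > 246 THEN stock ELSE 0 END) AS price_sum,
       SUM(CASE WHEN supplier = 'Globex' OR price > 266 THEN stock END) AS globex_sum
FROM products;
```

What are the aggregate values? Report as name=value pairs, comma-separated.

[rating_avg: rating > 5 OR supplier <> 'Initech']
sku=K58: ✓ → 78
sku=K26: ✓ → 77
sku=K53: ✗
sku=K78: ✓ → 407
sku=K37: ✓ → 327
sku=K14: ✓ → 39
sku=K72: ✓ → 73
sku=K83: ✗
sku=K65: ✓ → 9
sku=K34: ✓ → 160
rating_avg = (78 + 77 + 407 + 327 + 39 + 73 + 9 + 160) / 8 = 146.25
—
[price_sum: price > 246]
sku=K58: ✗
sku=K26: ✓ → 77
sku=K53: ✗
sku=K78: ✗
sku=K37: ✓ → 327
sku=K14: ✗
sku=K72: ✗
sku=K83: ✗
sku=K65: ✗
sku=K34: ✓ → 160
price_sum = 77 + 327 + 160 = 564
—
[globex_sum: supplier = 'Globex' OR price > 266]
sku=K58: ✗
sku=K26: ✓ → 77
sku=K53: ✗
sku=K78: ✗
sku=K37: ✓ → 327
sku=K14: ✗
sku=K72: ✗
sku=K83: ✗
sku=K65: ✗
sku=K34: ✓ → 160
globex_sum = 77 + 327 + 160 = 564

rating_avg=146.25, price_sum=564, globex_sum=564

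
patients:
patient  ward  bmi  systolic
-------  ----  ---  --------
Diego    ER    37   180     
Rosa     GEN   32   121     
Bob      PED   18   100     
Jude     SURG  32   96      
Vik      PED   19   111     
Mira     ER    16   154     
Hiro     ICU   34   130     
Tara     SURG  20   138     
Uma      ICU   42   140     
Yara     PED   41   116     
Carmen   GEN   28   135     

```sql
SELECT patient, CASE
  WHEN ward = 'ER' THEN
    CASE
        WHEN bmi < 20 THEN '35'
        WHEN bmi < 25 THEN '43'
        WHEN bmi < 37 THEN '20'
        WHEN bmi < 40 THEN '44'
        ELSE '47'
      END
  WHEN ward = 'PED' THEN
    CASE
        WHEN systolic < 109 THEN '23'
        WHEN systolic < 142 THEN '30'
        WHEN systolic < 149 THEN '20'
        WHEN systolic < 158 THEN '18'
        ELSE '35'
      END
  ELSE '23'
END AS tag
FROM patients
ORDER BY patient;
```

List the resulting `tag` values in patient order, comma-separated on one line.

patient=Bob: ward='PED' → inner[systolic < 109] → 23
patient=Carmen: ward='GEN' → outer ELSE → 23
patient=Diego: ward='ER' → inner[bmi < 40] → 44
patient=Hiro: ward='ICU' → outer ELSE → 23
patient=Jude: ward='SURG' → outer ELSE → 23
patient=Mira: ward='ER' → inner[bmi < 20] → 35
patient=Rosa: ward='GEN' → outer ELSE → 23
patient=Tara: ward='SURG' → outer ELSE → 23
patient=Uma: ward='ICU' → outer ELSE → 23
patient=Vik: ward='PED' → inner[systolic < 142] → 30
patient=Yara: ward='PED' → inner[systolic < 142] → 30

23, 23, 44, 23, 23, 35, 23, 23, 23, 30, 30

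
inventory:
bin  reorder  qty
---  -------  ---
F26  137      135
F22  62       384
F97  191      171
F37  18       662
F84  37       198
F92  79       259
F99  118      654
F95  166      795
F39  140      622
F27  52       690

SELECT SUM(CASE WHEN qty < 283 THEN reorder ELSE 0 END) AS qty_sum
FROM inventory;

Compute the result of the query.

bin=F26: ✓ → 137
bin=F22: ✗
bin=F97: ✓ → 191
bin=F37: ✗
bin=F84: ✓ → 37
bin=F92: ✓ → 79
bin=F99: ✗
bin=F95: ✗
bin=F39: ✗
bin=F27: ✗
qty_sum = 137 + 191 + 37 + 79 = 444

444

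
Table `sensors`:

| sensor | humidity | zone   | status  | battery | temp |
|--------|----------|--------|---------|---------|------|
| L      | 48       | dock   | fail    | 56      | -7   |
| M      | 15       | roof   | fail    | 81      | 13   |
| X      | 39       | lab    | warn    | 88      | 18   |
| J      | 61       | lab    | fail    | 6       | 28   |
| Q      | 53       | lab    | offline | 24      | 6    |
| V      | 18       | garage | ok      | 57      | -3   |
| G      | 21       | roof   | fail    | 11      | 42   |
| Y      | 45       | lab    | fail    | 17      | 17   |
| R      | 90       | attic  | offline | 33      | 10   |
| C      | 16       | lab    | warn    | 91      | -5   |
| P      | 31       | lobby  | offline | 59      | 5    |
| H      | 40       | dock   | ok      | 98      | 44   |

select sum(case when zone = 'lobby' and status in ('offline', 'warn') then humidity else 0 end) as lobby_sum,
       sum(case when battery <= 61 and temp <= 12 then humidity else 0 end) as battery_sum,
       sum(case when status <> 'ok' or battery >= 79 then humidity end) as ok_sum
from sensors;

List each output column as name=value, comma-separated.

[lobby_sum: zone = 'lobby' and status in ('offline', 'warn')]
sensor=L: ✗
sensor=M: ✗
sensor=X: ✗
sensor=J: ✗
sensor=Q: ✗
sensor=V: ✗
sensor=G: ✗
sensor=Y: ✗
sensor=R: ✗
sensor=C: ✗
sensor=P: ✓ → 31
sensor=H: ✗
lobby_sum = 31
—
[battery_sum: battery <= 61 and temp <= 12]
sensor=L: ✓ → 48
sensor=M: ✗
sensor=X: ✗
sensor=J: ✗
sensor=Q: ✓ → 53
sensor=V: ✓ → 18
sensor=G: ✗
sensor=Y: ✗
sensor=R: ✓ → 90
sensor=C: ✗
sensor=P: ✓ → 31
sensor=H: ✗
battery_sum = 48 + 53 + 18 + 90 + 31 = 240
—
[ok_sum: status <> 'ok' or battery >= 79]
sensor=L: ✓ → 48
sensor=M: ✓ → 15
sensor=X: ✓ → 39
sensor=J: ✓ → 61
sensor=Q: ✓ → 53
sensor=V: ✗
sensor=G: ✓ → 21
sensor=Y: ✓ → 45
sensor=R: ✓ → 90
sensor=C: ✓ → 16
sensor=P: ✓ → 31
sensor=H: ✓ → 40
ok_sum = 48 + 15 + 39 + 61 + 53 + 21 + 45 + 90 + 16 + 31 + 40 = 459

lobby_sum=31, battery_sum=240, ok_sum=459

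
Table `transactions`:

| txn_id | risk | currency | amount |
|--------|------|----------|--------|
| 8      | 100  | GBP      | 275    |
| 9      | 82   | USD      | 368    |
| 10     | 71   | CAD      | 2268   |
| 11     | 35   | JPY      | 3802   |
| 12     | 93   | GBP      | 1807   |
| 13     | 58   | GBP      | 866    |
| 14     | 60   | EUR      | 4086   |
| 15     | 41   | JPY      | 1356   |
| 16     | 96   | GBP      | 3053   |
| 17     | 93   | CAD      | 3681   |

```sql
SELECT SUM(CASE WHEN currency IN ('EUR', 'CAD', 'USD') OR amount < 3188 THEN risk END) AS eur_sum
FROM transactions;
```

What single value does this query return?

694

txn_id=8: ✓ → 100
txn_id=9: ✓ → 82
txn_id=10: ✓ → 71
txn_id=11: ✗
txn_id=12: ✓ → 93
txn_id=13: ✓ → 58
txn_id=14: ✓ → 60
txn_id=15: ✓ → 41
txn_id=16: ✓ → 96
txn_id=17: ✓ → 93
eur_sum = 100 + 82 + 71 + 93 + 58 + 60 + 41 + 96 + 93 = 694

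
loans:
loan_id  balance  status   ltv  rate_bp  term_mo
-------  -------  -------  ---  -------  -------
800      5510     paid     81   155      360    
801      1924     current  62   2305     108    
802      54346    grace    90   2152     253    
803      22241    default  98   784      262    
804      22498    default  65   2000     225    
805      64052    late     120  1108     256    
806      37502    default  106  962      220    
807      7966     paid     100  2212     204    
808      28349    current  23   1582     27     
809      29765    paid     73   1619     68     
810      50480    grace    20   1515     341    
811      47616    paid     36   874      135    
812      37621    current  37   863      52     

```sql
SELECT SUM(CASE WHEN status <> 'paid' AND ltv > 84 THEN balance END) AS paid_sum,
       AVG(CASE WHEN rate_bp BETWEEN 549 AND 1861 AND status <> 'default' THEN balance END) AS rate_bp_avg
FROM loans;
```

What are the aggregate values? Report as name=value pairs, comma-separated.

paid_sum=178141, rate_bp_avg=42980.5

[paid_sum: status <> 'paid' AND ltv > 84]
loan_id=800: ✗
loan_id=801: ✗
loan_id=802: ✓ → 54346
loan_id=803: ✓ → 22241
loan_id=804: ✗
loan_id=805: ✓ → 64052
loan_id=806: ✓ → 37502
loan_id=807: ✗
loan_id=808: ✗
loan_id=809: ✗
loan_id=810: ✗
loan_id=811: ✗
loan_id=812: ✗
paid_sum = 54346 + 22241 + 64052 + 37502 = 178141
—
[rate_bp_avg: rate_bp BETWEEN 549 AND 1861 AND status <> 'default']
loan_id=800: ✗
loan_id=801: ✗
loan_id=802: ✗
loan_id=803: ✗
loan_id=804: ✗
loan_id=805: ✓ → 64052
loan_id=806: ✗
loan_id=807: ✗
loan_id=808: ✓ → 28349
loan_id=809: ✓ → 29765
loan_id=810: ✓ → 50480
loan_id=811: ✓ → 47616
loan_id=812: ✓ → 37621
rate_bp_avg = (64052 + 28349 + 29765 + 50480 + 47616 + 37621) / 6 = 42980.5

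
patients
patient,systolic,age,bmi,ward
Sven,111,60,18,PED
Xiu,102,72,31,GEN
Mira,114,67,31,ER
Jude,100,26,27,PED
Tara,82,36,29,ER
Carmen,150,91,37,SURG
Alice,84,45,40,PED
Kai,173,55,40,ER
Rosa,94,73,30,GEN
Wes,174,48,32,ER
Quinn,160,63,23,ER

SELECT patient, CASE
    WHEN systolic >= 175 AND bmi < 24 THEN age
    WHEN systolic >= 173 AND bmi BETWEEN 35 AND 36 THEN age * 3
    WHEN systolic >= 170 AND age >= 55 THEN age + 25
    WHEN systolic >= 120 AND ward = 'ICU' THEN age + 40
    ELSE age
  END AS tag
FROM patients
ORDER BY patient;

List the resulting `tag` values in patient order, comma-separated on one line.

45, 91, 26, 80, 67, 63, 73, 60, 36, 48, 72

patient=Alice: ELSE → 45
patient=Carmen: ELSE → 91
patient=Jude: ELSE → 26
patient=Kai: systolic >= 170 AND age >= 55 → 80
patient=Mira: ELSE → 67
patient=Quinn: ELSE → 63
patient=Rosa: ELSE → 73
patient=Sven: ELSE → 60
patient=Tara: ELSE → 36
patient=Wes: ELSE → 48
patient=Xiu: ELSE → 72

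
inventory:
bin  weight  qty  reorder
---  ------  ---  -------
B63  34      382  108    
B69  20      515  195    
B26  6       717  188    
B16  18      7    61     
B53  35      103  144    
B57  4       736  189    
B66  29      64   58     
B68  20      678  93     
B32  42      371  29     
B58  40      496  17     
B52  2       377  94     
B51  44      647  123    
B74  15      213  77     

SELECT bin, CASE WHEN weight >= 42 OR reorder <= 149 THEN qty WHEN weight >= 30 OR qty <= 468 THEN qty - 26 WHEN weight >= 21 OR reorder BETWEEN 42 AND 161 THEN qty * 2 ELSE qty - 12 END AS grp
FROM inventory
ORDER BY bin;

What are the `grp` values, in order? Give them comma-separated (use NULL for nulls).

bin=B16: weight >= 42 OR reorder <= 149 → 7
bin=B26: ELSE → 705
bin=B32: weight >= 42 OR reorder <= 149 → 371
bin=B51: weight >= 42 OR reorder <= 149 → 647
bin=B52: weight >= 42 OR reorder <= 149 → 377
bin=B53: weight >= 42 OR reorder <= 149 → 103
bin=B57: ELSE → 724
bin=B58: weight >= 42 OR reorder <= 149 → 496
bin=B63: weight >= 42 OR reorder <= 149 → 382
bin=B66: weight >= 42 OR reorder <= 149 → 64
bin=B68: weight >= 42 OR reorder <= 149 → 678
bin=B69: ELSE → 503
bin=B74: weight >= 42 OR reorder <= 149 → 213

7, 705, 371, 647, 377, 103, 724, 496, 382, 64, 678, 503, 213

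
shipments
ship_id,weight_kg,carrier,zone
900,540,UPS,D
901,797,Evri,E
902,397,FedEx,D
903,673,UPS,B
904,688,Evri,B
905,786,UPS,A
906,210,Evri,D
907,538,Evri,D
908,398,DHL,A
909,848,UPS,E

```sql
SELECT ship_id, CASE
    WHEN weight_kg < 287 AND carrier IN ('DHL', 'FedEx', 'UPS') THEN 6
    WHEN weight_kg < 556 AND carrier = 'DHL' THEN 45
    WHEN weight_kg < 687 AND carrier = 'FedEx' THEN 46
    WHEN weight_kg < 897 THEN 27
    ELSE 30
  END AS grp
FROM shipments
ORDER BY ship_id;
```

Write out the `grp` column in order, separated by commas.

ship_id=900: weight_kg < 897 → 27
ship_id=901: weight_kg < 897 → 27
ship_id=902: weight_kg < 687 AND carrier = 'FedEx' → 46
ship_id=903: weight_kg < 897 → 27
ship_id=904: weight_kg < 897 → 27
ship_id=905: weight_kg < 897 → 27
ship_id=906: weight_kg < 897 → 27
ship_id=907: weight_kg < 897 → 27
ship_id=908: weight_kg < 556 AND carrier = 'DHL' → 45
ship_id=909: weight_kg < 897 → 27

27, 27, 46, 27, 27, 27, 27, 27, 45, 27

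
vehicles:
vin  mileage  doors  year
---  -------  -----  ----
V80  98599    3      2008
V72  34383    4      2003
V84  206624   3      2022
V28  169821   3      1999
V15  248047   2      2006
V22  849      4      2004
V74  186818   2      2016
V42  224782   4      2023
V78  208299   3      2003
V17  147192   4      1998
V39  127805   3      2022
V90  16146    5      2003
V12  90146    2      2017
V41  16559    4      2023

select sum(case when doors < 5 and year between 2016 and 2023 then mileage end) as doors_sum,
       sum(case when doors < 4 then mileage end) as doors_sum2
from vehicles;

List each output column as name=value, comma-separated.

doors_sum=852734, doors_sum2=1336159

[doors_sum: doors < 5 and year between 2016 and 2023]
vin=V80: ✗
vin=V72: ✗
vin=V84: ✓ → 206624
vin=V28: ✗
vin=V15: ✗
vin=V22: ✗
vin=V74: ✓ → 186818
vin=V42: ✓ → 224782
vin=V78: ✗
vin=V17: ✗
vin=V39: ✓ → 127805
vin=V90: ✗
vin=V12: ✓ → 90146
vin=V41: ✓ → 16559
doors_sum = 206624 + 186818 + 224782 + 127805 + 90146 + 16559 = 852734
—
[doors_sum2: doors < 4]
vin=V80: ✓ → 98599
vin=V72: ✗
vin=V84: ✓ → 206624
vin=V28: ✓ → 169821
vin=V15: ✓ → 248047
vin=V22: ✗
vin=V74: ✓ → 186818
vin=V42: ✗
vin=V78: ✓ → 208299
vin=V17: ✗
vin=V39: ✓ → 127805
vin=V90: ✗
vin=V12: ✓ → 90146
vin=V41: ✗
doors_sum2 = 98599 + 206624 + 169821 + 248047 + 186818 + 208299 + 127805 + 90146 = 1336159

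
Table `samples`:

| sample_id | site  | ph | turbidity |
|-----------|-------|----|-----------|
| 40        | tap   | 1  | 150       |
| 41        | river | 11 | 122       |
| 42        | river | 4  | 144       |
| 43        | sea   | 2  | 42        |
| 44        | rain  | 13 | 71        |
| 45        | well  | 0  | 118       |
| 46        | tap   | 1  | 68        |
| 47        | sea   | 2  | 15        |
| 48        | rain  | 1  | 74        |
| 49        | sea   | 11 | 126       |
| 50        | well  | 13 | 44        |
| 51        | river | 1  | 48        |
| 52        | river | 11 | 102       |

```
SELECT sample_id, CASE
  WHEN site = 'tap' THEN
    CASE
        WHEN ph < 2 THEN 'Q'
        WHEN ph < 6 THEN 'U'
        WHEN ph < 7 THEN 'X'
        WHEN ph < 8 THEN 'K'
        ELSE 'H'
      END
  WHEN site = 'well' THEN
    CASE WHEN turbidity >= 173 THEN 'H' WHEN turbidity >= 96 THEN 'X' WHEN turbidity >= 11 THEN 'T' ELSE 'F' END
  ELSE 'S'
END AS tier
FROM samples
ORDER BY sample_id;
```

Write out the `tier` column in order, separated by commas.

sample_id=40: site='tap' → inner[ph < 2] → Q
sample_id=41: site='river' → outer ELSE → S
sample_id=42: site='river' → outer ELSE → S
sample_id=43: site='sea' → outer ELSE → S
sample_id=44: site='rain' → outer ELSE → S
sample_id=45: site='well' → inner[turbidity >= 96] → X
sample_id=46: site='tap' → inner[ph < 2] → Q
sample_id=47: site='sea' → outer ELSE → S
sample_id=48: site='rain' → outer ELSE → S
sample_id=49: site='sea' → outer ELSE → S
sample_id=50: site='well' → inner[turbidity >= 11] → T
sample_id=51: site='river' → outer ELSE → S
sample_id=52: site='river' → outer ELSE → S

Q, S, S, S, S, X, Q, S, S, S, T, S, S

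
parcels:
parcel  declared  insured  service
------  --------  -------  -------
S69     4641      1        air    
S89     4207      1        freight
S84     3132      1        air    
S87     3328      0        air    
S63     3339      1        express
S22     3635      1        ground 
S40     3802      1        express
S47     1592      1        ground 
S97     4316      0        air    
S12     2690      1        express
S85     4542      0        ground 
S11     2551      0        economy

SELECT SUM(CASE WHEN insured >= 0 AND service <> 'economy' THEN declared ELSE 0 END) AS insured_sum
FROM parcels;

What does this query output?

39224

parcel=S69: ✓ → 4641
parcel=S89: ✓ → 4207
parcel=S84: ✓ → 3132
parcel=S87: ✓ → 3328
parcel=S63: ✓ → 3339
parcel=S22: ✓ → 3635
parcel=S40: ✓ → 3802
parcel=S47: ✓ → 1592
parcel=S97: ✓ → 4316
parcel=S12: ✓ → 2690
parcel=S85: ✓ → 4542
parcel=S11: ✗
insured_sum = 4641 + 4207 + 3132 + 3328 + 3339 + 3635 + 3802 + 1592 + 4316 + 2690 + 4542 = 39224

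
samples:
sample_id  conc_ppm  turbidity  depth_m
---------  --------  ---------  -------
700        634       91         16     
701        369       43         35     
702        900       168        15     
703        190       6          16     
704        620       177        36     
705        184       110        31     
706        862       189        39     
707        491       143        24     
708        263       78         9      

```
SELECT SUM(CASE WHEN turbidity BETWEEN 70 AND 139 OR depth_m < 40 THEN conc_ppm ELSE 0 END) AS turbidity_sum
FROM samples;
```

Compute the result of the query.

4513

sample_id=700: ✓ → 634
sample_id=701: ✓ → 369
sample_id=702: ✓ → 900
sample_id=703: ✓ → 190
sample_id=704: ✓ → 620
sample_id=705: ✓ → 184
sample_id=706: ✓ → 862
sample_id=707: ✓ → 491
sample_id=708: ✓ → 263
turbidity_sum = 634 + 369 + 900 + 190 + 620 + 184 + 862 + 491 + 263 = 4513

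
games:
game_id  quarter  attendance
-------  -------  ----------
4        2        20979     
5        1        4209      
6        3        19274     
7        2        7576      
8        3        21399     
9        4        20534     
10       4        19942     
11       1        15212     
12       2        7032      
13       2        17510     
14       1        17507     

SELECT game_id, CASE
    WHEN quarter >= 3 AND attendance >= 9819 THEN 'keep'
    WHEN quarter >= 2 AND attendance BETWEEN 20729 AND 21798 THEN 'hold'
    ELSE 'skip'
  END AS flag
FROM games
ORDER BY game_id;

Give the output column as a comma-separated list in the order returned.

hold, skip, keep, skip, keep, keep, keep, skip, skip, skip, skip

game_id=4: quarter >= 2 AND attendance BETWEEN 20729 AND 21798 → hold
game_id=5: ELSE → skip
game_id=6: quarter >= 3 AND attendance >= 9819 → keep
game_id=7: ELSE → skip
game_id=8: quarter >= 3 AND attendance >= 9819 → keep
game_id=9: quarter >= 3 AND attendance >= 9819 → keep
game_id=10: quarter >= 3 AND attendance >= 9819 → keep
game_id=11: ELSE → skip
game_id=12: ELSE → skip
game_id=13: ELSE → skip
game_id=14: ELSE → skip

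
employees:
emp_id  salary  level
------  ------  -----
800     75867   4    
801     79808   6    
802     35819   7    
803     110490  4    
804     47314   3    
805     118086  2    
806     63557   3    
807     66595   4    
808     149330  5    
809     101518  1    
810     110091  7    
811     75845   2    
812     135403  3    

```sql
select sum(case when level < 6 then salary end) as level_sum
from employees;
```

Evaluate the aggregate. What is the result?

emp_id=800: ✓ → 75867
emp_id=801: ✗
emp_id=802: ✗
emp_id=803: ✓ → 110490
emp_id=804: ✓ → 47314
emp_id=805: ✓ → 118086
emp_id=806: ✓ → 63557
emp_id=807: ✓ → 66595
emp_id=808: ✓ → 149330
emp_id=809: ✓ → 101518
emp_id=810: ✗
emp_id=811: ✓ → 75845
emp_id=812: ✓ → 135403
level_sum = 75867 + 110490 + 47314 + 118086 + 63557 + 66595 + 149330 + 101518 + 75845 + 135403 = 944005

944005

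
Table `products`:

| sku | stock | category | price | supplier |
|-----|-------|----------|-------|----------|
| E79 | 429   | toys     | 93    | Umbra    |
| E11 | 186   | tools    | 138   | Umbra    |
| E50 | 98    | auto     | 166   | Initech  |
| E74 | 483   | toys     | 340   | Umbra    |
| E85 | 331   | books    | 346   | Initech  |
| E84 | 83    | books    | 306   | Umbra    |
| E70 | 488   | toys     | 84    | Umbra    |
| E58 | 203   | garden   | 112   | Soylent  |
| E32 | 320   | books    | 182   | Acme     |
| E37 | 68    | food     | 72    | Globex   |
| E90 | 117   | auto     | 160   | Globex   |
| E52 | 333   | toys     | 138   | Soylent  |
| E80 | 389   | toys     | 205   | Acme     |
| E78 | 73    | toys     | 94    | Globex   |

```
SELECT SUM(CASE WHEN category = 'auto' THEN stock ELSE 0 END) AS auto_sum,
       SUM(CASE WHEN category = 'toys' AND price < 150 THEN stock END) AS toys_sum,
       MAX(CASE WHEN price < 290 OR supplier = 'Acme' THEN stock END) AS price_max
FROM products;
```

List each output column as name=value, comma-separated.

[auto_sum: category = 'auto']
sku=E79: ✗
sku=E11: ✗
sku=E50: ✓ → 98
sku=E74: ✗
sku=E85: ✗
sku=E84: ✗
sku=E70: ✗
sku=E58: ✗
sku=E32: ✗
sku=E37: ✗
sku=E90: ✓ → 117
sku=E52: ✗
sku=E80: ✗
sku=E78: ✗
auto_sum = 98 + 117 = 215
—
[toys_sum: category = 'toys' AND price < 150]
sku=E79: ✓ → 429
sku=E11: ✗
sku=E50: ✗
sku=E74: ✗
sku=E85: ✗
sku=E84: ✗
sku=E70: ✓ → 488
sku=E58: ✗
sku=E32: ✗
sku=E37: ✗
sku=E90: ✗
sku=E52: ✓ → 333
sku=E80: ✗
sku=E78: ✓ → 73
toys_sum = 429 + 488 + 333 + 73 = 1323
—
[price_max: price < 290 OR supplier = 'Acme']
sku=E79: ✓ → 429
sku=E11: ✓ → 186
sku=E50: ✓ → 98
sku=E74: ✗
sku=E85: ✗
sku=E84: ✗
sku=E70: ✓ → 488
sku=E58: ✓ → 203
sku=E32: ✓ → 320
sku=E37: ✓ → 68
sku=E90: ✓ → 117
sku=E52: ✓ → 333
sku=E80: ✓ → 389
sku=E78: ✓ → 73
price_max = MAX(429, 186, 98, 488, 203, 320, 68, 117, 333, 389, 73) = 488

auto_sum=215, toys_sum=1323, price_max=488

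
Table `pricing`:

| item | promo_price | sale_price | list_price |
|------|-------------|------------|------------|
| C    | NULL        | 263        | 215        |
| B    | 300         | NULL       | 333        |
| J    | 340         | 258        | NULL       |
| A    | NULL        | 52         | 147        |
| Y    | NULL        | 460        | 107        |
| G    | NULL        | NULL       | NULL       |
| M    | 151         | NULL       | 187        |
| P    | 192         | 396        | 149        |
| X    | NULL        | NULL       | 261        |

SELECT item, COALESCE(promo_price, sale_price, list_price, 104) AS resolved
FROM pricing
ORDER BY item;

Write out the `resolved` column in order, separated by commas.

52, 300, 263, 104, 340, 151, 192, 261, 460

item=A: promo_price=NULL, sale_price=52 → 52
item=B: promo_price=300 → 300
item=C: promo_price=NULL, sale_price=263 → 263
item=G: promo_price=NULL, sale_price=NULL, list_price=NULL, → literal 104 → 104
item=J: promo_price=340 → 340
item=M: promo_price=151 → 151
item=P: promo_price=192 → 192
item=X: promo_price=NULL, sale_price=NULL, list_price=261 → 261
item=Y: promo_price=NULL, sale_price=460 → 460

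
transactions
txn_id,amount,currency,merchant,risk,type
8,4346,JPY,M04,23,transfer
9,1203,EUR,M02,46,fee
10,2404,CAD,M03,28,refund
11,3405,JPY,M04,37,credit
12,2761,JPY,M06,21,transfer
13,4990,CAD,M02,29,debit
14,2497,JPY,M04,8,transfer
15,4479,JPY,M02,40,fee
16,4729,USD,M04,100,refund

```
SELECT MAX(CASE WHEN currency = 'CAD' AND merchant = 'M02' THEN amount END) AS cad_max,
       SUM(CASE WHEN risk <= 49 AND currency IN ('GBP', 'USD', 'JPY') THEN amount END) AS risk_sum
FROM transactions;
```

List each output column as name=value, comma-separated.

[cad_max: currency = 'CAD' AND merchant = 'M02']
txn_id=8: ✗
txn_id=9: ✗
txn_id=10: ✗
txn_id=11: ✗
txn_id=12: ✗
txn_id=13: ✓ → 4990
txn_id=14: ✗
txn_id=15: ✗
txn_id=16: ✗
cad_max = MAX(4990) = 4990
—
[risk_sum: risk <= 49 AND currency IN ('GBP', 'USD', 'JPY')]
txn_id=8: ✓ → 4346
txn_id=9: ✗
txn_id=10: ✗
txn_id=11: ✓ → 3405
txn_id=12: ✓ → 2761
txn_id=13: ✗
txn_id=14: ✓ → 2497
txn_id=15: ✓ → 4479
txn_id=16: ✗
risk_sum = 4346 + 3405 + 2761 + 2497 + 4479 = 17488

cad_max=4990, risk_sum=17488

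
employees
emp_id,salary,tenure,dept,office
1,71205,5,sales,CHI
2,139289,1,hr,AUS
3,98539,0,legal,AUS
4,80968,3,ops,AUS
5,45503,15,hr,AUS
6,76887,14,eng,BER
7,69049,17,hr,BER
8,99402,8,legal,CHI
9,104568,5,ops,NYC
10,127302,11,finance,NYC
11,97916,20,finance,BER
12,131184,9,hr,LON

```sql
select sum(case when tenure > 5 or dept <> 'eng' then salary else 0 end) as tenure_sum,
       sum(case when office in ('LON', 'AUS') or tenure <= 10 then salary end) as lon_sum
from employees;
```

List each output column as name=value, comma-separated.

tenure_sum=1141812, lon_sum=770658

[tenure_sum: tenure > 5 or dept <> 'eng']
emp_id=1: ✓ → 71205
emp_id=2: ✓ → 139289
emp_id=3: ✓ → 98539
emp_id=4: ✓ → 80968
emp_id=5: ✓ → 45503
emp_id=6: ✓ → 76887
emp_id=7: ✓ → 69049
emp_id=8: ✓ → 99402
emp_id=9: ✓ → 104568
emp_id=10: ✓ → 127302
emp_id=11: ✓ → 97916
emp_id=12: ✓ → 131184
tenure_sum = 71205 + 139289 + 98539 + 80968 + 45503 + 76887 + 69049 + 99402 + 104568 + 127302 + 97916 + 131184 = 1141812
—
[lon_sum: office in ('LON', 'AUS') or tenure <= 10]
emp_id=1: ✓ → 71205
emp_id=2: ✓ → 139289
emp_id=3: ✓ → 98539
emp_id=4: ✓ → 80968
emp_id=5: ✓ → 45503
emp_id=6: ✗
emp_id=7: ✗
emp_id=8: ✓ → 99402
emp_id=9: ✓ → 104568
emp_id=10: ✗
emp_id=11: ✗
emp_id=12: ✓ → 131184
lon_sum = 71205 + 139289 + 98539 + 80968 + 45503 + 99402 + 104568 + 131184 = 770658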